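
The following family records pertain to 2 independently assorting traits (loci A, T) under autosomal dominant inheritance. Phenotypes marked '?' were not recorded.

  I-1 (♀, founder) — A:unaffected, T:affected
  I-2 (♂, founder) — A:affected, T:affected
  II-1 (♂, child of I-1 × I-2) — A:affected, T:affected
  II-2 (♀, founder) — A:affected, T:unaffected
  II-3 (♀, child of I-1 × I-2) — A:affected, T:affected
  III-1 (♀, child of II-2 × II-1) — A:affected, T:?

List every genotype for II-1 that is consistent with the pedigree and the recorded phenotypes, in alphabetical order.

II-1 ∈ {Aa TT, Aa Tt}

A/I-1 un ·: aa
A/I-2 aff ·: Aa|AA
A/II-1 aff I-1×I-2: Aa
A/II-2 aff ·: Aa|AA
A/II-3 aff I-1×I-2: Aa
A/III-1 aff II-2×II-1: Aa|AA
⇒ A over [I-1,I-2,II-1,II-2,II-3,III-1]: 8 consistent
T/I-1 aff ·: Tt|TT
T/I-2 aff ·: Tt|TT
T/II-1 aff I-1×I-2: Tt|TT
T/II-2 un ·: tt
T/II-3 aff I-1×I-2: Tt|TT
T/III-1 ? II-2×II-1: tt|Tt
⇒ T over [I-1,I-2,II-1,II-2,II-3,III-1]: 19 consistent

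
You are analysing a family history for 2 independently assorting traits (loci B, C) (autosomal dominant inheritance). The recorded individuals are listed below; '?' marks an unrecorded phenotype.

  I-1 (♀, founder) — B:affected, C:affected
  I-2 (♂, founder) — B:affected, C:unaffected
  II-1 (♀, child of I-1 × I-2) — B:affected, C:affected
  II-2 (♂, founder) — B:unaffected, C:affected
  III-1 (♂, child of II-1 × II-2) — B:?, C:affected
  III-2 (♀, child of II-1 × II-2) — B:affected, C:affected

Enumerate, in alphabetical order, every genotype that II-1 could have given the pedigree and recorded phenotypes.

II-1 ∈ {BB Cc, Bb Cc}

B/I-1 aff ·: Bb|BB
B/I-2 aff ·: Bb|BB
B/II-1 aff I-1×I-2: Bb|BB
B/II-2 un ·: bb
B/III-1 ? II-1×II-2: bb|Bb
B/III-2 aff II-1×II-2: Bb
⇒ B over [I-1,I-2,II-1,II-2,III-1,III-2]: 10 consistent
C/I-1 aff ·: Cc|CC
C/I-2 un ·: cc
C/II-1 aff I-1×I-2: Cc
C/II-2 aff ·: Cc|CC
C/III-1 aff II-1×II-2: Cc|CC
C/III-2 aff II-1×II-2: Cc|CC
⇒ C over [I-1,I-2,II-1,II-2,III-1,III-2]: 16 consistent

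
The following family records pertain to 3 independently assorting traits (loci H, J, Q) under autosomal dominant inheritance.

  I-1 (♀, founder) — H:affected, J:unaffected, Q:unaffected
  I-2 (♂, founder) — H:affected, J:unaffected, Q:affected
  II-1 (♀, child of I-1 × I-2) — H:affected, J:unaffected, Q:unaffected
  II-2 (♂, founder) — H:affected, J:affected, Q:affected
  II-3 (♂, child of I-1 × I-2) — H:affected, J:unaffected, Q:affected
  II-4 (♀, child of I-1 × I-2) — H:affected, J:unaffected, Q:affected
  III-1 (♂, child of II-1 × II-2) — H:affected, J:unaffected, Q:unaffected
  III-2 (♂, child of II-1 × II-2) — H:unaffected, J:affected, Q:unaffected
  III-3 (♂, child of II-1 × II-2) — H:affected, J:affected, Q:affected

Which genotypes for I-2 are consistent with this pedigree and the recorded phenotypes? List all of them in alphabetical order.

H/I-1 aff ·: Hh|HH
H/I-2 aff ·: Hh|HH
H/II-1 aff I-1×I-2: Hh
H/II-2 aff ·: Hh
H/II-3 aff I-1×I-2: Hh|HH
H/II-4 aff I-1×I-2: Hh|HH
H/III-1 aff II-1×II-2: Hh|HH
H/III-2 un II-1×II-2: hh
H/III-3 aff II-1×II-2: Hh|HH
⇒ H over [I-1,I-2,II-1,II-2,II-3,II-4,III-1,III-2,III-3]: 48 consistent
J/I-1 un ·: jj
J/I-2 un ·: jj
J/II-1 un I-1×I-2: jj
J/II-2 aff ·: Jj
J/II-3 un I-1×I-2: jj
J/II-4 un I-1×I-2: jj
J/III-1 un II-1×II-2: jj
J/III-2 aff II-1×II-2: Jj
J/III-3 aff II-1×II-2: Jj
⇒ J over [I-1,I-2,II-1,II-2,II-3,II-4,III-1,III-2,III-3]: 1 consistent
Q/I-1 un ·: qq
Q/I-2 aff ·: Qq
Q/II-1 un I-1×I-2: qq
Q/II-2 aff ·: Qq
Q/II-3 aff I-1×I-2: Qq
Q/II-4 aff I-1×I-2: Qq
Q/III-1 un II-1×II-2: qq
Q/III-2 un II-1×II-2: qq
Q/III-3 aff II-1×II-2: Qq
⇒ Q over [I-1,I-2,II-1,II-2,II-3,II-4,III-1,III-2,III-3]: 1 consistent

I-2 ∈ {HH jj Qq, Hh jj Qq}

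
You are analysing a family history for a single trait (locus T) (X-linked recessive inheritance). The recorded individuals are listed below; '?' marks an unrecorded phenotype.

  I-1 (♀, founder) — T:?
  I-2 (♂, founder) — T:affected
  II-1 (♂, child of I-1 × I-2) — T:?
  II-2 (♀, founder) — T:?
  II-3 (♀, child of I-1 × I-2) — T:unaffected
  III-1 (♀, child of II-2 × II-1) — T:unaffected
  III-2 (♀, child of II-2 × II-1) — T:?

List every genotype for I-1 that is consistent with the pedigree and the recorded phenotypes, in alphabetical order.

I-1 ∈ {X^TX^T, X^TX^t}

T/I-1 ? ·: X^TX^T|X^TX^t
T/I-2 aff ·: X^tY
T/II-1 ? I-1×I-2: X^TY|X^tY
T/II-2 ? ·: X^TX^T|X^TX^t|X^tX^t
T/II-3 un I-1×I-2: X^TX^t
T/III-1 un II-2×II-1: X^TX^T|X^TX^t
T/III-2 ? II-2×II-1: X^TX^T|X^TX^t|X^tX^t
⇒ T over [I-1,I-2,II-1,II-2,II-3,III-1,III-2]: 15 consistent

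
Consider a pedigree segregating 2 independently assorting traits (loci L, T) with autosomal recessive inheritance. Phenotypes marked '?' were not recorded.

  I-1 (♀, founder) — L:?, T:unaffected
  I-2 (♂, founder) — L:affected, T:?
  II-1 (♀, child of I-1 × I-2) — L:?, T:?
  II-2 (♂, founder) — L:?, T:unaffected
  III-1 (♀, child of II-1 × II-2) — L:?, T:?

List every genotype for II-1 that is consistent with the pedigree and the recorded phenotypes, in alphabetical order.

L/I-1 ? ·: LL|Ll|ll
L/I-2 aff ·: ll
L/II-1 ? I-1×I-2: Ll|ll
L/II-2 ? ·: LL|Ll|ll
L/III-1 ? II-1×II-2: LL|Ll|ll
⇒ L over [I-1,I-2,II-1,II-2,III-1]: 22 consistent
T/I-1 un ·: TT|Tt
T/I-2 ? ·: TT|Tt|tt
T/II-1 ? I-1×I-2: TT|Tt|tt
T/II-2 un ·: TT|Tt
T/III-1 ? II-1×II-2: TT|Tt|tt
⇒ T over [I-1,I-2,II-1,II-2,III-1]: 43 consistent

II-1 ∈ {Ll TT, Ll Tt, Ll tt, ll TT, ll Tt, ll tt}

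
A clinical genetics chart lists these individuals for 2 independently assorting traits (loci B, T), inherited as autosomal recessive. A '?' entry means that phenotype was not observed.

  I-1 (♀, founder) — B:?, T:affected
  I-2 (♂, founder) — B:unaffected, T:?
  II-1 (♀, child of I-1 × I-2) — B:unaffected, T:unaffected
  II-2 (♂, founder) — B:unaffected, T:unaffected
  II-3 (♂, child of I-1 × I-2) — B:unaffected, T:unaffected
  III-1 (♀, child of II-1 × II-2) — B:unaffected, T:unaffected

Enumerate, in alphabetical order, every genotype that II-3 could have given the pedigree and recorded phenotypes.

B/I-1 ? ·: BB|Bb|bb
B/I-2 un ·: BB|Bb
B/II-1 un I-1×I-2: BB|Bb
B/II-2 un ·: BB|Bb
B/II-3 un I-1×I-2: BB|Bb
B/III-1 un II-1×II-2: BB|Bb
⇒ B over [I-1,I-2,II-1,II-2,II-3,III-1]: 53 consistent
T/I-1 aff ·: tt
T/I-2 ? ·: TT|Tt
T/II-1 un I-1×I-2: Tt
T/II-2 un ·: TT|Tt
T/II-3 un I-1×I-2: Tt
T/III-1 un II-1×II-2: TT|Tt
⇒ T over [I-1,I-2,II-1,II-2,II-3,III-1]: 8 consistent

II-3 ∈ {BB Tt, Bb Tt}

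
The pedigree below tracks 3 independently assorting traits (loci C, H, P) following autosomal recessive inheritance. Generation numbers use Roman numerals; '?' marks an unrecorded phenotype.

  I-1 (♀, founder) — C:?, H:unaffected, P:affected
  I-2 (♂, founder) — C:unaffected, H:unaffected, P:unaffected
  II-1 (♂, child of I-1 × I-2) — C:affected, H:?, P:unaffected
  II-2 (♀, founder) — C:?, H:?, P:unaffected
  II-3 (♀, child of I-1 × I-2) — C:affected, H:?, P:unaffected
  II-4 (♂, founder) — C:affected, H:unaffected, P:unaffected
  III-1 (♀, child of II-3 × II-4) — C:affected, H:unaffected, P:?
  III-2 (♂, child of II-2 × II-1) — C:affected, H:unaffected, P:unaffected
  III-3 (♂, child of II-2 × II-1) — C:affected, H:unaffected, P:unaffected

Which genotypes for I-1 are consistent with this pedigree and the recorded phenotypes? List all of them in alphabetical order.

I-1 ∈ {Cc HH pp, Cc Hh pp, cc HH pp, cc Hh pp}

C/I-1 ? ·: Cc|cc
C/I-2 un ·: Cc
C/II-1 aff I-1×I-2: cc
C/II-2 ? ·: Cc|cc
C/II-3 aff I-1×I-2: cc
C/II-4 aff ·: cc
C/III-1 aff II-3×II-4: cc
C/III-2 aff II-2×II-1: cc
C/III-3 aff II-2×II-1: cc
⇒ C over [I-1,I-2,II-1,II-2,II-3,II-4,III-1,III-2,III-3]: 4 consistent
H/I-1 un ·: HH|Hh
H/I-2 un ·: HH|Hh
H/II-1 ? I-1×I-2: HH|Hh|hh
H/II-2 ? ·: HH|Hh|hh
H/II-3 ? I-1×I-2: HH|Hh|hh
H/II-4 un ·: HH|Hh
H/III-1 un II-3×II-4: HH|Hh
H/III-2 un II-2×II-1: HH|Hh
H/III-3 un II-2×II-1: HH|Hh
⇒ H over [I-1,I-2,II-1,II-2,II-3,II-4,III-1,III-2,III-3]: 381 consistent
P/I-1 aff ·: pp
P/I-2 un ·: PP|Pp
P/II-1 un I-1×I-2: Pp
P/II-2 un ·: PP|Pp
P/II-3 un I-1×I-2: Pp
P/II-4 un ·: PP|Pp
P/III-1 ? II-3×II-4: PP|Pp|pp
P/III-2 un II-2×II-1: PP|Pp
P/III-3 un II-2×II-1: PP|Pp
⇒ P over [I-1,I-2,II-1,II-2,II-3,II-4,III-1,III-2,III-3]: 80 consistent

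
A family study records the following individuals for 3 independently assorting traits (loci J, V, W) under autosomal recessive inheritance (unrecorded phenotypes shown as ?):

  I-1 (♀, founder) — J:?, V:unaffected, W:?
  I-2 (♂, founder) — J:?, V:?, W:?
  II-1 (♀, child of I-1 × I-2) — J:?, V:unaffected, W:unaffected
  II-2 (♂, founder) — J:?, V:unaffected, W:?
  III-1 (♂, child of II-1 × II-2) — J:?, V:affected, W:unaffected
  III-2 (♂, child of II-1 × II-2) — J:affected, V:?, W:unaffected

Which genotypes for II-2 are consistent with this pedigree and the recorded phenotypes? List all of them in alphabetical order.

II-2 ∈ {Jj Vv WW, Jj Vv Ww, Jj Vv ww, jj Vv WW, jj Vv Ww, jj Vv ww}

J/I-1 ? ·: JJ|Jj|jj
J/I-2 ? ·: JJ|Jj|jj
J/II-1 ? I-1×I-2: Jj|jj
J/II-2 ? ·: Jj|jj
J/III-1 ? II-1×II-2: JJ|Jj|jj
J/III-2 aff II-1×II-2: jj
⇒ J over [I-1,I-2,II-1,II-2,III-1,III-2]: 47 consistent
V/I-1 un ·: VV|Vv
V/I-2 ? ·: VV|Vv|vv
V/II-1 un I-1×I-2: Vv
V/II-2 un ·: Vv
V/III-1 aff II-1×II-2: vv
V/III-2 ? II-1×II-2: VV|Vv|vv
⇒ V over [I-1,I-2,II-1,II-2,III-1,III-2]: 15 consistent
W/I-1 ? ·: WW|Ww|ww
W/I-2 ? ·: WW|Ww|ww
W/II-1 un I-1×I-2: WW|Ww
W/II-2 ? ·: WW|Ww|ww
W/III-1 un II-1×II-2: WW|Ww
W/III-2 un II-1×II-2: WW|Ww
⇒ W over [I-1,I-2,II-1,II-2,III-1,III-2]: 87 consistent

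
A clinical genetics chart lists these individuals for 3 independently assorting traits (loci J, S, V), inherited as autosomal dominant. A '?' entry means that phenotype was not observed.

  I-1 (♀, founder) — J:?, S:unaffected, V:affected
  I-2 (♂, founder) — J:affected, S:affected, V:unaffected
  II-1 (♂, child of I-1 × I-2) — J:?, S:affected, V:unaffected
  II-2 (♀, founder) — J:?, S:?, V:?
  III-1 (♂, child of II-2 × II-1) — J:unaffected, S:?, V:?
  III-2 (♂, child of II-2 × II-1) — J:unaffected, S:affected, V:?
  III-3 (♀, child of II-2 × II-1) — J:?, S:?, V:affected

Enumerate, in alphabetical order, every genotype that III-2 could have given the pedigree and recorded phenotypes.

J/I-1 ? ·: jj|Jj|JJ
J/I-2 aff ·: Jj|JJ
J/II-1 ? I-1×I-2: jj|Jj
J/II-2 ? ·: jj|Jj
J/III-1 un II-2×II-1: jj
J/III-2 un II-2×II-1: jj
J/III-3 ? II-2×II-1: jj|Jj|JJ
⇒ J over [I-1,I-2,II-1,II-2,III-1,III-2,III-3]: 31 consistent
S/I-1 un ·: ss
S/I-2 aff ·: Ss|SS
S/II-1 aff I-1×I-2: Ss
S/II-2 ? ·: ss|Ss|SS
S/III-1 ? II-2×II-1: ss|Ss|SS
S/III-2 aff II-2×II-1: Ss|SS
S/III-3 ? II-2×II-1: ss|Ss|SS
⇒ S over [I-1,I-2,II-1,II-2,III-1,III-2,III-3]: 60 consistent
V/I-1 aff ·: Vv
V/I-2 un ·: vv
V/II-1 un I-1×I-2: vv
V/II-2 ? ·: Vv|VV
V/III-1 ? II-2×II-1: vv|Vv
V/III-2 ? II-2×II-1: vv|Vv
V/III-3 aff II-2×II-1: Vv
⇒ V over [I-1,I-2,II-1,II-2,III-1,III-2,III-3]: 5 consistent

III-2 ∈ {jj SS Vv, jj SS vv, jj Ss Vv, jj Ss vv}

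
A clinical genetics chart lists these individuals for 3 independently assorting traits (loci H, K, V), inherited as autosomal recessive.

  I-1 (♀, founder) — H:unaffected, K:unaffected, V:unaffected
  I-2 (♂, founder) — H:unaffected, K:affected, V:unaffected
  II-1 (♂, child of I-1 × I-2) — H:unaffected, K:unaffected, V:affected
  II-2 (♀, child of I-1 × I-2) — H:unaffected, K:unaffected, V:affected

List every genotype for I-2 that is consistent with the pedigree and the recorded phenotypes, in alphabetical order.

I-2 ∈ {HH kk Vv, Hh kk Vv}

H/I-1 un ·: HH|Hh
H/I-2 un ·: HH|Hh
H/II-1 un I-1×I-2: HH|Hh
H/II-2 un I-1×I-2: HH|Hh
⇒ H over [I-1,I-2,II-1,II-2]: 13 consistent
K/I-1 un ·: KK|Kk
K/I-2 aff ·: kk
K/II-1 un I-1×I-2: Kk
K/II-2 un I-1×I-2: Kk
⇒ K over [I-1,I-2,II-1,II-2]: 2 consistent
V/I-1 un ·: Vv
V/I-2 un ·: Vv
V/II-1 aff I-1×I-2: vv
V/II-2 aff I-1×I-2: vv
⇒ V over [I-1,I-2,II-1,II-2]: 1 consistent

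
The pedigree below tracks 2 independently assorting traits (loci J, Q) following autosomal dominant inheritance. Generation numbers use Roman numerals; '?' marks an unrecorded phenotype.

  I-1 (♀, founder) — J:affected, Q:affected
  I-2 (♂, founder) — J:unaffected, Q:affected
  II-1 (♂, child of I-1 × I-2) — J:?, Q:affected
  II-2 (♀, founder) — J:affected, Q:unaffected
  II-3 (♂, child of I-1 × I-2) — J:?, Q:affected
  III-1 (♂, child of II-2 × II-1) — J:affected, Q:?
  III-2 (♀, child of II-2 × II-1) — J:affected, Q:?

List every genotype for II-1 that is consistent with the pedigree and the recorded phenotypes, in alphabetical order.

II-1 ∈ {Jj QQ, Jj Qq, jj QQ, jj Qq}

J/I-1 aff ·: Jj|JJ
J/I-2 un ·: jj
J/II-1 ? I-1×I-2: jj|Jj
J/II-2 aff ·: Jj|JJ
J/II-3 ? I-1×I-2: jj|Jj
J/III-1 aff II-2×II-1: Jj|JJ
J/III-2 aff II-2×II-1: Jj|JJ
⇒ J over [I-1,I-2,II-1,II-2,II-3,III-1,III-2]: 28 consistent
Q/I-1 aff ·: Qq|QQ
Q/I-2 aff ·: Qq|QQ
Q/II-1 aff I-1×I-2: Qq|QQ
Q/II-2 un ·: qq
Q/II-3 aff I-1×I-2: Qq|QQ
Q/III-1 ? II-2×II-1: qq|Qq
Q/III-2 ? II-2×II-1: qq|Qq
⇒ Q over [I-1,I-2,II-1,II-2,II-3,III-1,III-2]: 31 consistent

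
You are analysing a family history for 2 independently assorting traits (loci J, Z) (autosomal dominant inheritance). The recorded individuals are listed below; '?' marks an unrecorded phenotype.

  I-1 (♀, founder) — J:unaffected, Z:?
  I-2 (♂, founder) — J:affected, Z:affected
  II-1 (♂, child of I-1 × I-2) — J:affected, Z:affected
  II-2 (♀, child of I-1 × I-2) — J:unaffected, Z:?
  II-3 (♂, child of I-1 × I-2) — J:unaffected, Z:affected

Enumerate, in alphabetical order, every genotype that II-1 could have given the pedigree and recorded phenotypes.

J/I-1 un ·: jj
J/I-2 aff ·: Jj
J/II-1 aff I-1×I-2: Jj
J/II-2 un I-1×I-2: jj
J/II-3 un I-1×I-2: jj
⇒ J over [I-1,I-2,II-1,II-2,II-3]: 1 consistent
Z/I-1 ? ·: zz|Zz|ZZ
Z/I-2 aff ·: Zz|ZZ
Z/II-1 aff I-1×I-2: Zz|ZZ
Z/II-2 ? I-1×I-2: zz|Zz|ZZ
Z/II-3 aff I-1×I-2: Zz|ZZ
⇒ Z over [I-1,I-2,II-1,II-2,II-3]: 32 consistent

II-1 ∈ {Jj ZZ, Jj Zz}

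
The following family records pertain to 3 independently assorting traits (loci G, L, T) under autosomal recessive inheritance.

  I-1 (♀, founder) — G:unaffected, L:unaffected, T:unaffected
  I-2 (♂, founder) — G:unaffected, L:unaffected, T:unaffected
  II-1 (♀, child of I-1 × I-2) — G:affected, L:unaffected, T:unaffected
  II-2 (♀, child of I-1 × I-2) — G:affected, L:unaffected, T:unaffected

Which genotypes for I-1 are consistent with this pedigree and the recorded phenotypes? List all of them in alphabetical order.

G/I-1 un ·: Gg
G/I-2 un ·: Gg
G/II-1 aff I-1×I-2: gg
G/II-2 aff I-1×I-2: gg
⇒ G over [I-1,I-2,II-1,II-2]: 1 consistent
L/I-1 un ·: LL|Ll
L/I-2 un ·: LL|Ll
L/II-1 un I-1×I-2: LL|Ll
L/II-2 un I-1×I-2: LL|Ll
⇒ L over [I-1,I-2,II-1,II-2]: 13 consistent
T/I-1 un ·: TT|Tt
T/I-2 un ·: TT|Tt
T/II-1 un I-1×I-2: TT|Tt
T/II-2 un I-1×I-2: TT|Tt
⇒ T over [I-1,I-2,II-1,II-2]: 13 consistent

I-1 ∈ {Gg LL TT, Gg LL Tt, Gg Ll TT, Gg Ll Tt}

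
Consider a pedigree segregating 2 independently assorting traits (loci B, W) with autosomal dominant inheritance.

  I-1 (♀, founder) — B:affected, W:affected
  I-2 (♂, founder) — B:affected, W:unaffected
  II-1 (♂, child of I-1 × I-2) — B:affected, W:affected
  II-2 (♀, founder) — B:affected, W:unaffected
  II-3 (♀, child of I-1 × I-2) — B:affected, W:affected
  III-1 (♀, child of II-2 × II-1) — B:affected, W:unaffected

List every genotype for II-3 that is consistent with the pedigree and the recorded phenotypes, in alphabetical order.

II-3 ∈ {BB Ww, Bb Ww}

B/I-1 aff ·: Bb|BB
B/I-2 aff ·: Bb|BB
B/II-1 aff I-1×I-2: Bb|BB
B/II-2 aff ·: Bb|BB
B/II-3 aff I-1×I-2: Bb|BB
B/III-1 aff II-2×II-1: Bb|BB
⇒ B over [I-1,I-2,II-1,II-2,II-3,III-1]: 45 consistent
W/I-1 aff ·: Ww|WW
W/I-2 un ·: ww
W/II-1 aff I-1×I-2: Ww
W/II-2 un ·: ww
W/II-3 aff I-1×I-2: Ww
W/III-1 un II-2×II-1: ww
⇒ W over [I-1,I-2,II-1,II-2,II-3,III-1]: 2 consistent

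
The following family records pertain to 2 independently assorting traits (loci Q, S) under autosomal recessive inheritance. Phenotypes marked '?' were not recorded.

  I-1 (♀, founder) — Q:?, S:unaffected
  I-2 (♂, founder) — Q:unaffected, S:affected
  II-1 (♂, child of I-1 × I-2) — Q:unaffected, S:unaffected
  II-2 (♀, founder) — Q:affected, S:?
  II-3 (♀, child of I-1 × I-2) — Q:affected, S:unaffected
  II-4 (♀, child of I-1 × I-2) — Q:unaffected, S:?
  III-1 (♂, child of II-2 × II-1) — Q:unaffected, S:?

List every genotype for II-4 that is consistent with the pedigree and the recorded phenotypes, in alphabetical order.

Q/I-1 ? ·: Qq|qq
Q/I-2 un ·: Qq
Q/II-1 un I-1×I-2: QQ|Qq
Q/II-2 aff ·: qq
Q/II-3 aff I-1×I-2: qq
Q/II-4 un I-1×I-2: QQ|Qq
Q/III-1 un II-2×II-1: Qq
⇒ Q over [I-1,I-2,II-1,II-2,II-3,II-4,III-1]: 5 consistent
S/I-1 un ·: SS|Ss
S/I-2 aff ·: ss
S/II-1 un I-1×I-2: Ss
S/II-2 ? ·: SS|Ss|ss
S/II-3 un I-1×I-2: Ss
S/II-4 ? I-1×I-2: Ss|ss
S/III-1 ? II-2×II-1: SS|Ss|ss
⇒ S over [I-1,I-2,II-1,II-2,II-3,II-4,III-1]: 21 consistent

II-4 ∈ {QQ Ss, QQ ss, Qq Ss, Qq ss}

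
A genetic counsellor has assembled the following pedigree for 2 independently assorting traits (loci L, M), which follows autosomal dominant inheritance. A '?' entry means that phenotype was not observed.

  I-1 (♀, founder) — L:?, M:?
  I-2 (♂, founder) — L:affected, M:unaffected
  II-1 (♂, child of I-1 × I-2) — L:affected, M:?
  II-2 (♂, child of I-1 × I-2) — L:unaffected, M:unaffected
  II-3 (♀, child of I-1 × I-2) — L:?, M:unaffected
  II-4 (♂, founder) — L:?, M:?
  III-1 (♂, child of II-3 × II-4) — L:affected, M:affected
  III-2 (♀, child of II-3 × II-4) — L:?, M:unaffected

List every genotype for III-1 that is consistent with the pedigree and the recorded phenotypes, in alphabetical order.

III-1 ∈ {LL Mm, Ll Mm}

L/I-1 ? ·: ll|Ll
L/I-2 aff ·: Ll
L/II-1 aff I-1×I-2: Ll|LL
L/II-2 un I-1×I-2: ll
L/II-3 ? I-1×I-2: ll|Ll|LL
L/II-4 ? ·: ll|Ll|LL
L/III-1 aff II-3×II-4: Ll|LL
L/III-2 ? II-3×II-4: ll|Ll|LL
⇒ L over [I-1,I-2,II-1,II-2,II-3,II-4,III-1,III-2]: 57 consistent
M/I-1 ? ·: mm|Mm
M/I-2 un ·: mm
M/II-1 ? I-1×I-2: mm|Mm
M/II-2 un I-1×I-2: mm
M/II-3 un I-1×I-2: mm
M/II-4 ? ·: Mm
M/III-1 aff II-3×II-4: Mm
M/III-2 un II-3×II-4: mm
⇒ M over [I-1,I-2,II-1,II-2,II-3,II-4,III-1,III-2]: 3 consistent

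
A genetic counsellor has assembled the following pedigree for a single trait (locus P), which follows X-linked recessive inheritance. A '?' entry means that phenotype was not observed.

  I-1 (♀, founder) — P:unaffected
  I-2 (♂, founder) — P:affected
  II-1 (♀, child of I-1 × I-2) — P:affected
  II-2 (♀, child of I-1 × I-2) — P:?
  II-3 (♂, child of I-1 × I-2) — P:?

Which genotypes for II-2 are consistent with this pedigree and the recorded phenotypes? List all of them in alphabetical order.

P/I-1 un ·: X^PX^p
P/I-2 aff ·: X^pY
P/II-1 aff I-1×I-2: X^pX^p
P/II-2 ? I-1×I-2: X^PX^p|X^pX^p
P/II-3 ? I-1×I-2: X^PY|X^pY
⇒ P over [I-1,I-2,II-1,II-2,II-3]: 4 consistent

II-2 ∈ {X^PX^p, X^pX^p}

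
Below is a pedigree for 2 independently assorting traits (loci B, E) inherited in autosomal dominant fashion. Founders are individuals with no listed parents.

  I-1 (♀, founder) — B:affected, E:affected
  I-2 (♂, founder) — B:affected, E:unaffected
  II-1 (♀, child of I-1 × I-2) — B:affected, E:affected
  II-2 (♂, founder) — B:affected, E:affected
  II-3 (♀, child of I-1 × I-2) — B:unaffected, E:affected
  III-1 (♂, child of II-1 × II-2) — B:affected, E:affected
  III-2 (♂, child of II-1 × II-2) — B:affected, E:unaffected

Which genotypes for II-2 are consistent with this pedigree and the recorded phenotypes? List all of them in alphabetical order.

B/I-1 aff ·: Bb
B/I-2 aff ·: Bb
B/II-1 aff I-1×I-2: Bb|BB
B/II-2 aff ·: Bb|BB
B/II-3 un I-1×I-2: bb
B/III-1 aff II-1×II-2: Bb|BB
B/III-2 aff II-1×II-2: Bb|BB
⇒ B over [I-1,I-2,II-1,II-2,II-3,III-1,III-2]: 13 consistent
E/I-1 aff ·: Ee|EE
E/I-2 un ·: ee
E/II-1 aff I-1×I-2: Ee
E/II-2 aff ·: Ee
E/II-3 aff I-1×I-2: Ee
E/III-1 aff II-1×II-2: Ee|EE
E/III-2 un II-1×II-2: ee
⇒ E over [I-1,I-2,II-1,II-2,II-3,III-1,III-2]: 4 consistent

II-2 ∈ {BB Ee, Bb Ee}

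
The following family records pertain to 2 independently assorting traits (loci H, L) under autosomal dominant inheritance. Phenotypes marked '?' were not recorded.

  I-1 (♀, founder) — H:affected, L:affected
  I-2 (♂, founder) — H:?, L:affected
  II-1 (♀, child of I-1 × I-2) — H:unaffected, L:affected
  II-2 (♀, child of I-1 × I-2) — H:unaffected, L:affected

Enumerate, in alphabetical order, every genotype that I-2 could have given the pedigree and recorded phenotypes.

I-2 ∈ {Hh LL, Hh Ll, hh LL, hh Ll}

H/I-1 aff ·: Hh
H/I-2 ? ·: hh|Hh
H/II-1 un I-1×I-2: hh
H/II-2 un I-1×I-2: hh
⇒ H over [I-1,I-2,II-1,II-2]: 2 consistent
L/I-1 aff ·: Ll|LL
L/I-2 aff ·: Ll|LL
L/II-1 aff I-1×I-2: Ll|LL
L/II-2 aff I-1×I-2: Ll|LL
⇒ L over [I-1,I-2,II-1,II-2]: 13 consistent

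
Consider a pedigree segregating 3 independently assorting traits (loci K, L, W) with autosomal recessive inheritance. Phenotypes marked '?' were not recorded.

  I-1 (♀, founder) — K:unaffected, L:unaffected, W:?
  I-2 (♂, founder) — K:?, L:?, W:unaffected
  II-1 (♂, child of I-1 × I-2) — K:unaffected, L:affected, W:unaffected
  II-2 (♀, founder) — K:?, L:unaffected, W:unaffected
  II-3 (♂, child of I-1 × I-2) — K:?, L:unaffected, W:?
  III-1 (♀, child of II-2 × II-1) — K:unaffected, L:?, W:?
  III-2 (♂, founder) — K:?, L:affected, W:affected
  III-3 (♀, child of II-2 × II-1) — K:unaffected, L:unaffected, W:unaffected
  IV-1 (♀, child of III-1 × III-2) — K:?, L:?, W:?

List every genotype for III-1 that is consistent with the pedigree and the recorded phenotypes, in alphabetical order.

III-1 ∈ {KK Ll WW, KK Ll Ww, KK Ll ww, KK ll WW, KK ll Ww, KK ll ww, Kk Ll WW, Kk Ll Ww, Kk Ll ww, Kk ll WW, Kk ll Ww, Kk ll ww}

K/I-1 un ·: KK|Kk
K/I-2 ? ·: KK|Kk|kk
K/II-1 un I-1×I-2: KK|Kk
K/II-2 ? ·: KK|Kk|kk
K/II-3 ? I-1×I-2: KK|Kk|kk
K/III-1 un II-2×II-1: KK|Kk
K/III-2 ? ·: KK|Kk|kk
K/III-3 un II-2×II-1: KK|Kk
K/IV-1 ? III-1×III-2: KK|Kk|kk
⇒ K over [I-1,I-2,II-1,II-2,II-3,III-1,III-2,III-3,IV-1]: 774 consistent
L/I-1 un ·: Ll
L/I-2 ? ·: Ll|ll
L/II-1 aff I-1×I-2: ll
L/II-2 un ·: LL|Ll
L/II-3 un I-1×I-2: LL|Ll
L/III-1 ? II-2×II-1: Ll|ll
L/III-2 aff ·: ll
L/III-3 un II-2×II-1: Ll
L/IV-1 ? III-1×III-2: Ll|ll
⇒ L over [I-1,I-2,II-1,II-2,II-3,III-1,III-2,III-3,IV-1]: 15 consistent
W/I-1 ? ·: WW|Ww|ww
W/I-2 un ·: WW|Ww
W/II-1 un I-1×I-2: WW|Ww
W/II-2 un ·: WW|Ww
W/II-3 ? I-1×I-2: WW|Ww|ww
W/III-1 ? II-2×II-1: WW|Ww|ww
W/III-2 aff ·: ww
W/III-3 un II-2×II-1: WW|Ww
W/IV-1 ? III-1×III-2: Ww|ww
⇒ W over [I-1,I-2,II-1,II-2,II-3,III-1,III-2,III-3,IV-1]: 196 consistent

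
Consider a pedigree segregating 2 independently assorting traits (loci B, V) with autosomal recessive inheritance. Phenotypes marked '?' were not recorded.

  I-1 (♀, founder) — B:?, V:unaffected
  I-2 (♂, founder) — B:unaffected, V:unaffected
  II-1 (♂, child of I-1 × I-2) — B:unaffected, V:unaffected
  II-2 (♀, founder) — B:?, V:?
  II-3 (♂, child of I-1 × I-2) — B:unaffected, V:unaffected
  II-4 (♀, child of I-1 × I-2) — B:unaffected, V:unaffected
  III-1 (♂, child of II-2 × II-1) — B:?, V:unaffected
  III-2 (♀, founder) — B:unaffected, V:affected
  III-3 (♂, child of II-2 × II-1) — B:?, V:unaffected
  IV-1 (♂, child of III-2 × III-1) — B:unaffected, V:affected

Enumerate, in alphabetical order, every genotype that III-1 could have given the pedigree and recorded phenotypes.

III-1 ∈ {BB Vv, Bb Vv, bb Vv}

B/I-1 ? ·: BB|Bb|bb
B/I-2 un ·: BB|Bb
B/II-1 un I-1×I-2: BB|Bb
B/II-2 ? ·: BB|Bb|bb
B/II-3 un I-1×I-2: BB|Bb
B/II-4 un I-1×I-2: BB|Bb
B/III-1 ? II-2×II-1: BB|Bb|bb
B/III-2 un ·: BB|Bb
B/III-3 ? II-2×II-1: BB|Bb|bb
B/IV-1 un III-2×III-1: BB|Bb
⇒ B over [I-1,I-2,II-1,II-2,II-3,II-4,III-1,III-2,III-3,IV-1]: 1015 consistent
V/I-1 un ·: VV|Vv
V/I-2 un ·: VV|Vv
V/II-1 un I-1×I-2: VV|Vv
V/II-2 ? ·: VV|Vv|vv
V/II-3 un I-1×I-2: VV|Vv
V/II-4 un I-1×I-2: VV|Vv
V/III-1 un II-2×II-1: Vv
V/III-2 aff ·: vv
V/III-3 un II-2×II-1: VV|Vv
V/IV-1 aff III-2×III-1: vv
⇒ V over [I-1,I-2,II-1,II-2,II-3,II-4,III-1,III-2,III-3,IV-1]: 99 consistent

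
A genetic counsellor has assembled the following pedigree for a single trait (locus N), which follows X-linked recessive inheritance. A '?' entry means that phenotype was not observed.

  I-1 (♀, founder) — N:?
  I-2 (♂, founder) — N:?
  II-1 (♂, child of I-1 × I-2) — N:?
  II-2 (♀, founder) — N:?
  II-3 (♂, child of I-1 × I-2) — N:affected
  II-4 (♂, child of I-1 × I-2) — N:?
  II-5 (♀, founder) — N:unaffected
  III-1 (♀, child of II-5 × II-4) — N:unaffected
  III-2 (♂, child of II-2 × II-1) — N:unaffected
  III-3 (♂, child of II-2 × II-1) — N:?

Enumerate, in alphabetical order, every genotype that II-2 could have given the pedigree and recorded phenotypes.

II-2 ∈ {X^NX^N, X^NX^n}

N/I-1 ? ·: X^NX^n|X^nX^n
N/I-2 ? ·: X^NY|X^nY
N/II-1 ? I-1×I-2: X^NY|X^nY
N/II-2 ? ·: X^NX^N|X^NX^n
N/II-3 aff I-1×I-2: X^nY
N/II-4 ? I-1×I-2: X^NY|X^nY
N/II-5 un ·: X^NX^N|X^NX^n
N/III-1 un II-5×II-4: X^NX^N|X^NX^n
N/III-2 un II-2×II-1: X^NY
N/III-3 ? II-2×II-1: X^NY|X^nY
⇒ N over [I-1,I-2,II-1,II-2,II-3,II-4,II-5,III-1,III-2,III-3]: 72 consistent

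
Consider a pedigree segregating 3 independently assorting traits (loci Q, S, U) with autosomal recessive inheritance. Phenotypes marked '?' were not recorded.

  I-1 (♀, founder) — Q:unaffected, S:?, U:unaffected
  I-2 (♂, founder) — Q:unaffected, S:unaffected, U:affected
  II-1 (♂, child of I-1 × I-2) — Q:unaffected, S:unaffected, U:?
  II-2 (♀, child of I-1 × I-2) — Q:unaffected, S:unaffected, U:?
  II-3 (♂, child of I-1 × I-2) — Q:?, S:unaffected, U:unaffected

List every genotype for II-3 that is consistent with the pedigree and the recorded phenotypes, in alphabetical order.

Q/I-1 un ·: QQ|Qq
Q/I-2 un ·: QQ|Qq
Q/II-1 un I-1×I-2: QQ|Qq
Q/II-2 un I-1×I-2: QQ|Qq
Q/II-3 ? I-1×I-2: QQ|Qq|qq
⇒ Q over [I-1,I-2,II-1,II-2,II-3]: 29 consistent
S/I-1 ? ·: SS|Ss|ss
S/I-2 un ·: SS|Ss
S/II-1 un I-1×I-2: SS|Ss
S/II-2 un I-1×I-2: SS|Ss
S/II-3 un I-1×I-2: SS|Ss
⇒ S over [I-1,I-2,II-1,II-2,II-3]: 27 consistent
U/I-1 un ·: UU|Uu
U/I-2 aff ·: uu
U/II-1 ? I-1×I-2: Uu|uu
U/II-2 ? I-1×I-2: Uu|uu
U/II-3 un I-1×I-2: Uu
⇒ U over [I-1,I-2,II-1,II-2,II-3]: 5 consistent

II-3 ∈ {QQ SS Uu, QQ Ss Uu, Qq SS Uu, Qq Ss Uu, qq SS Uu, qq Ss Uu}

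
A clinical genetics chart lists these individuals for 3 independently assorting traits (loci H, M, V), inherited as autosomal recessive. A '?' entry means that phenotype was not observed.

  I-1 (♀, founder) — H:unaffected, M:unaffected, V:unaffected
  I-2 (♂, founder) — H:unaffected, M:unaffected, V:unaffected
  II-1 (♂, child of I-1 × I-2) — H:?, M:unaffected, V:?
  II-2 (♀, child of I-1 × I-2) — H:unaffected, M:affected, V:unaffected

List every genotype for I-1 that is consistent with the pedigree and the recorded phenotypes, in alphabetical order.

I-1 ∈ {HH Mm VV, HH Mm Vv, Hh Mm VV, Hh Mm Vv}

H/I-1 un ·: HH|Hh
H/I-2 un ·: HH|Hh
H/II-1 ? I-1×I-2: HH|Hh|hh
H/II-2 un I-1×I-2: HH|Hh
⇒ H over [I-1,I-2,II-1,II-2]: 15 consistent
M/I-1 un ·: Mm
M/I-2 un ·: Mm
M/II-1 un I-1×I-2: MM|Mm
M/II-2 aff I-1×I-2: mm
⇒ M over [I-1,I-2,II-1,II-2]: 2 consistent
V/I-1 un ·: VV|Vv
V/I-2 un ·: VV|Vv
V/II-1 ? I-1×I-2: VV|Vv|vv
V/II-2 un I-1×I-2: VV|Vv
⇒ V over [I-1,I-2,II-1,II-2]: 15 consistent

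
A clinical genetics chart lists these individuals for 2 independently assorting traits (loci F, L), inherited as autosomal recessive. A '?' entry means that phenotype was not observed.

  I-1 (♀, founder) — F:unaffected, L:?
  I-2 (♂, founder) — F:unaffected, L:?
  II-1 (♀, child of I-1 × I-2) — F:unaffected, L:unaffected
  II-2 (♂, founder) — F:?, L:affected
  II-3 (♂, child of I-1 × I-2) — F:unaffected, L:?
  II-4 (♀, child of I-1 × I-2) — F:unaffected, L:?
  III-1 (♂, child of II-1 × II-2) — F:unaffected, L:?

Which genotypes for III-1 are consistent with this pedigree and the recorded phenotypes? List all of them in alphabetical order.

F/I-1 un ·: FF|Ff
F/I-2 un ·: FF|Ff
F/II-1 un I-1×I-2: FF|Ff
F/II-2 ? ·: FF|Ff|ff
F/II-3 un I-1×I-2: FF|Ff
F/II-4 un I-1×I-2: FF|Ff
F/III-1 un II-1×II-2: FF|Ff
⇒ F over [I-1,I-2,II-1,II-2,II-3,II-4,III-1]: 112 consistent
L/I-1 ? ·: LL|Ll|ll
L/I-2 ? ·: LL|Ll|ll
L/II-1 un I-1×I-2: LL|Ll
L/II-2 aff ·: ll
L/II-3 ? I-1×I-2: LL|Ll|ll
L/II-4 ? I-1×I-2: LL|Ll|ll
L/III-1 ? II-1×II-2: Ll|ll
⇒ L over [I-1,I-2,II-1,II-2,II-3,II-4,III-1]: 72 consistent

III-1 ∈ {FF Ll, FF ll, Ff Ll, Ff ll}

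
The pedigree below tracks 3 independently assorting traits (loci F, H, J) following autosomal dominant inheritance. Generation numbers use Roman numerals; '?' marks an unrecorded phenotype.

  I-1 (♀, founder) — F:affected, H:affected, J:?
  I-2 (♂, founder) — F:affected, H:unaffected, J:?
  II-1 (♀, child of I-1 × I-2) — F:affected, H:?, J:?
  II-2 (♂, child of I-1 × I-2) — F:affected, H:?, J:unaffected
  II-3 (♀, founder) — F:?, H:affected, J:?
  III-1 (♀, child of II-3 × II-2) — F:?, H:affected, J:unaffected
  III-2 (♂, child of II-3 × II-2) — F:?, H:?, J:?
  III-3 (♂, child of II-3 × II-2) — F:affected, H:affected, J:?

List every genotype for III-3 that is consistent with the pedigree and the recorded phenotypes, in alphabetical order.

III-3 ∈ {FF HH Jj, FF HH jj, FF Hh Jj, FF Hh jj, Ff HH Jj, Ff HH jj, Ff Hh Jj, Ff Hh jj}

F/I-1 aff ·: Ff|FF
F/I-2 aff ·: Ff|FF
F/II-1 aff I-1×I-2: Ff|FF
F/II-2 aff I-1×I-2: Ff|FF
F/II-3 ? ·: ff|Ff|FF
F/III-1 ? II-3×II-2: ff|Ff|FF
F/III-2 ? II-3×II-2: ff|Ff|FF
F/III-3 aff II-3×II-2: Ff|FF
⇒ F over [I-1,I-2,II-1,II-2,II-3,III-1,III-2,III-3]: 250 consistent
H/I-1 aff ·: Hh|HH
H/I-2 un ·: hh
H/II-1 ? I-1×I-2: hh|Hh
H/II-2 ? I-1×I-2: hh|Hh
H/II-3 aff ·: Hh|HH
H/III-1 aff II-3×II-2: Hh|HH
H/III-2 ? II-3×II-2: hh|Hh|HH
H/III-3 aff II-3×II-2: Hh|HH
⇒ H over [I-1,I-2,II-1,II-2,II-3,III-1,III-2,III-3]: 66 consistent
J/I-1 ? ·: jj|Jj
J/I-2 ? ·: jj|Jj
J/II-1 ? I-1×I-2: jj|Jj|JJ
J/II-2 un I-1×I-2: jj
J/II-3 ? ·: jj|Jj
J/III-1 un II-3×II-2: jj
J/III-2 ? II-3×II-2: jj|Jj
J/III-3 ? II-3×II-2: jj|Jj
⇒ J over [I-1,I-2,II-1,II-2,II-3,III-1,III-2,III-3]: 40 consistent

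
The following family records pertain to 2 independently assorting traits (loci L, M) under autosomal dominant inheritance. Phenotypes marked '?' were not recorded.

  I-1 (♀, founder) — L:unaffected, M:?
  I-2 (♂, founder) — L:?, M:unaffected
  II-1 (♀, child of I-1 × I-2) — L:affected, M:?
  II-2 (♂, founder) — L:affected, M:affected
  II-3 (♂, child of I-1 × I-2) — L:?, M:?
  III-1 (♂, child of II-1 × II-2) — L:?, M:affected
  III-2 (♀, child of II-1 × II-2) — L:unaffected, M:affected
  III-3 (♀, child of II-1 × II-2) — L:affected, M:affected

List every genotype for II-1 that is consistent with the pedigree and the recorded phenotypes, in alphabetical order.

L/I-1 un ·: ll
L/I-2 ? ·: Ll|LL
L/II-1 aff I-1×I-2: Ll
L/II-2 aff ·: Ll
L/II-3 ? I-1×I-2: ll|Ll
L/III-1 ? II-1×II-2: ll|Ll|LL
L/III-2 un II-1×II-2: ll
L/III-3 aff II-1×II-2: Ll|LL
⇒ L over [I-1,I-2,II-1,II-2,II-3,III-1,III-2,III-3]: 18 consistent
M/I-1 ? ·: mm|Mm|MM
M/I-2 un ·: mm
M/II-1 ? I-1×I-2: mm|Mm
M/II-2 aff ·: Mm|MM
M/II-3 ? I-1×I-2: mm|Mm
M/III-1 aff II-1×II-2: Mm|MM
M/III-2 aff II-1×II-2: Mm|MM
M/III-3 aff II-1×II-2: Mm|MM
⇒ M over [I-1,I-2,II-1,II-2,II-3,III-1,III-2,III-3]: 54 consistent

II-1 ∈ {Ll Mm, Ll mm}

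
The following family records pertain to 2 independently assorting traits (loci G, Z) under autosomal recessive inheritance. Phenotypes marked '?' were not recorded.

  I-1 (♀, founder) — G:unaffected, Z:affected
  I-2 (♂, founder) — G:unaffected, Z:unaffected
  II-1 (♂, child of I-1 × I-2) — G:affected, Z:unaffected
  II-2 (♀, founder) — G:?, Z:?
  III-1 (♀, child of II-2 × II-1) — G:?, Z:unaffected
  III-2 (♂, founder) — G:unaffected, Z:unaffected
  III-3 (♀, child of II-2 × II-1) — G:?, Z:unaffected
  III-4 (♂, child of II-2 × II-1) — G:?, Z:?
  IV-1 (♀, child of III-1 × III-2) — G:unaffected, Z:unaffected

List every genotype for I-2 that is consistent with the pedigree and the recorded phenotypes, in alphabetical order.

I-2 ∈ {Gg ZZ, Gg Zz}

G/I-1 un ·: Gg
G/I-2 un ·: Gg
G/II-1 aff I-1×I-2: gg
G/II-2 ? ·: GG|Gg|gg
G/III-1 ? II-2×II-1: Gg|gg
G/III-2 un ·: GG|Gg
G/III-3 ? II-2×II-1: Gg|gg
G/III-4 ? II-2×II-1: Gg|gg
G/IV-1 un III-1×III-2: GG|Gg
⇒ G over [I-1,I-2,II-1,II-2,III-1,III-2,III-3,III-4,IV-1]: 30 consistent
Z/I-1 aff ·: zz
Z/I-2 un ·: ZZ|Zz
Z/II-1 un I-1×I-2: Zz
Z/II-2 ? ·: ZZ|Zz|zz
Z/III-1 un II-2×II-1: ZZ|Zz
Z/III-2 un ·: ZZ|Zz
Z/III-3 un II-2×II-1: ZZ|Zz
Z/III-4 ? II-2×II-1: ZZ|Zz|zz
Z/IV-1 un III-1×III-2: ZZ|Zz
⇒ Z over [I-1,I-2,II-1,II-2,III-1,III-2,III-3,III-4,IV-1]: 156 consistent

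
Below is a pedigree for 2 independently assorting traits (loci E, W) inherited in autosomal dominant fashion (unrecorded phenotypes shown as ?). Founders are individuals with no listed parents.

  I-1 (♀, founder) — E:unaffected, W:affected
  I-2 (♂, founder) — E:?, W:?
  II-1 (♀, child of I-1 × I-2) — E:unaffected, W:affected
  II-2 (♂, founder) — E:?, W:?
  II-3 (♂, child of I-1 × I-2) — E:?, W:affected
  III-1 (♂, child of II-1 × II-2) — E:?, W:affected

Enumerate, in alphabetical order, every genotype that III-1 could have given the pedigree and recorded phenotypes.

III-1 ∈ {Ee WW, Ee Ww, ee WW, ee Ww}

E/I-1 un ·: ee
E/I-2 ? ·: ee|Ee
E/II-1 un I-1×I-2: ee
E/II-2 ? ·: ee|Ee|EE
E/II-3 ? I-1×I-2: ee|Ee
E/III-1 ? II-1×II-2: ee|Ee
⇒ E over [I-1,I-2,II-1,II-2,II-3,III-1]: 12 consistent
W/I-1 aff ·: Ww|WW
W/I-2 ? ·: ww|Ww|WW
W/II-1 aff I-1×I-2: Ww|WW
W/II-2 ? ·: ww|Ww|WW
W/II-3 aff I-1×I-2: Ww|WW
W/III-1 aff II-1×II-2: Ww|WW
⇒ W over [I-1,I-2,II-1,II-2,II-3,III-1]: 68 consistent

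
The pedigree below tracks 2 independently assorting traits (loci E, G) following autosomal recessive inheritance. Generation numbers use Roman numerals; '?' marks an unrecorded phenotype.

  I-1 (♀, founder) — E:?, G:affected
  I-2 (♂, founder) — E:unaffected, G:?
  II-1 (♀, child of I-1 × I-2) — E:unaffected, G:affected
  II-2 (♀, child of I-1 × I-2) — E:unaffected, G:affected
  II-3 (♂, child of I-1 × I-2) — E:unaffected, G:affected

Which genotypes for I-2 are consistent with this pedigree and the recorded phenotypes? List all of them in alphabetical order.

I-2 ∈ {EE Gg, EE gg, Ee Gg, Ee gg}

E/I-1 ? ·: EE|Ee|ee
E/I-2 un ·: EE|Ee
E/II-1 un I-1×I-2: EE|Ee
E/II-2 un I-1×I-2: EE|Ee
E/II-3 un I-1×I-2: EE|Ee
⇒ E over [I-1,I-2,II-1,II-2,II-3]: 27 consistent
G/I-1 aff ·: gg
G/I-2 ? ·: Gg|gg
G/II-1 aff I-1×I-2: gg
G/II-2 aff I-1×I-2: gg
G/II-3 aff I-1×I-2: gg
⇒ G over [I-1,I-2,II-1,II-2,II-3]: 2 consistent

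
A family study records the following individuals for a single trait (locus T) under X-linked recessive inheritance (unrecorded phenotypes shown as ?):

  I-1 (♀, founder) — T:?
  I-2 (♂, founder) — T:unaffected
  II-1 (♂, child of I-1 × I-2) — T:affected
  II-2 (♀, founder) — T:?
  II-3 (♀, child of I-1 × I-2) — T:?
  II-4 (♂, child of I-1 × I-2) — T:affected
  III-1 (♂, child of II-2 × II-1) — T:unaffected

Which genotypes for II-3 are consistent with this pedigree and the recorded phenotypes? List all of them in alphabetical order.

T/I-1 ? ·: X^TX^t|X^tX^t
T/I-2 un ·: X^TY
T/II-1 aff I-1×I-2: X^tY
T/II-2 ? ·: X^TX^T|X^TX^t
T/II-3 ? I-1×I-2: X^TX^T|X^TX^t
T/II-4 aff I-1×I-2: X^tY
T/III-1 un II-2×II-1: X^TY
⇒ T over [I-1,I-2,II-1,II-2,II-3,II-4,III-1]: 6 consistent

II-3 ∈ {X^TX^T, X^TX^t}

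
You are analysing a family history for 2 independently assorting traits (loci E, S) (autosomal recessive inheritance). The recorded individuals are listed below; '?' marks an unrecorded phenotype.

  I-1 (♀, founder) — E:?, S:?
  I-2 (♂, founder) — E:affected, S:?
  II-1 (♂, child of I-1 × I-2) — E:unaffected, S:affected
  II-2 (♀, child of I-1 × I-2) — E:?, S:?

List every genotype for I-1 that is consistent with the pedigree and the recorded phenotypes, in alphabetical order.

I-1 ∈ {EE Ss, EE ss, Ee Ss, Ee ss}

E/I-1 ? ·: EE|Ee
E/I-2 aff ·: ee
E/II-1 un I-1×I-2: Ee
E/II-2 ? I-1×I-2: Ee|ee
⇒ E over [I-1,I-2,II-1,II-2]: 3 consistent
S/I-1 ? ·: Ss|ss
S/I-2 ? ·: Ss|ss
S/II-1 aff I-1×I-2: ss
S/II-2 ? I-1×I-2: SS|Ss|ss
⇒ S over [I-1,I-2,II-1,II-2]: 8 consistent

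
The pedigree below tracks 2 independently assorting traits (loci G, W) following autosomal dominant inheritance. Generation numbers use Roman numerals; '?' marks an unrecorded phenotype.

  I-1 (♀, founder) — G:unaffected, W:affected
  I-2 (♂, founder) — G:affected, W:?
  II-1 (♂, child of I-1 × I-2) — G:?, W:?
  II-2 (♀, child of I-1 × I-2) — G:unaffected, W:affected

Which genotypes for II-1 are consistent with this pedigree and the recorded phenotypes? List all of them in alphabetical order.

II-1 ∈ {Gg WW, Gg Ww, Gg ww, gg WW, gg Ww, gg ww}

G/I-1 un ·: gg
G/I-2 aff ·: Gg
G/II-1 ? I-1×I-2: gg|Gg
G/II-2 un I-1×I-2: gg
⇒ G over [I-1,I-2,II-1,II-2]: 2 consistent
W/I-1 aff ·: Ww|WW
W/I-2 ? ·: ww|Ww|WW
W/II-1 ? I-1×I-2: ww|Ww|WW
W/II-2 aff I-1×I-2: Ww|WW
⇒ W over [I-1,I-2,II-1,II-2]: 18 consistent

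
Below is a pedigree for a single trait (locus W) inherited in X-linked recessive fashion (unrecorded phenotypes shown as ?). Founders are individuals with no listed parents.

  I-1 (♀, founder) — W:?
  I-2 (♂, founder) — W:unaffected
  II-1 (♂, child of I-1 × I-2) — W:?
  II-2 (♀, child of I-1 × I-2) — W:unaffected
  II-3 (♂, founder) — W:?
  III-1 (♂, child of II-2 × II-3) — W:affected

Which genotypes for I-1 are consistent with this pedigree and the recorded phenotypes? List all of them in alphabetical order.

W/I-1 ? ·: X^WX^w|X^wX^w
W/I-2 un ·: X^WY
W/II-1 ? I-1×I-2: X^WY|X^wY
W/II-2 un I-1×I-2: X^WX^w
W/II-3 ? ·: X^WY|X^wY
W/III-1 aff II-2×II-3: X^wY
⇒ W over [I-1,I-2,II-1,II-2,II-3,III-1]: 6 consistent

I-1 ∈ {X^WX^w, X^wX^w}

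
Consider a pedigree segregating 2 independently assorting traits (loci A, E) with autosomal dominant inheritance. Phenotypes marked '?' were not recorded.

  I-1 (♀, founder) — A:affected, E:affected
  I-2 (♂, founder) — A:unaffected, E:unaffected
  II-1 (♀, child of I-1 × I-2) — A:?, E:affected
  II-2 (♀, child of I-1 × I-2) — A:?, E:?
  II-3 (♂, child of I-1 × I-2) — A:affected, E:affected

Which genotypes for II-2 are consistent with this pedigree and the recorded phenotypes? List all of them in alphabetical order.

A/I-1 aff ·: Aa|AA
A/I-2 un ·: aa
A/II-1 ? I-1×I-2: aa|Aa
A/II-2 ? I-1×I-2: aa|Aa
A/II-3 aff I-1×I-2: Aa
⇒ A over [I-1,I-2,II-1,II-2,II-3]: 5 consistent
E/I-1 aff ·: Ee|EE
E/I-2 un ·: ee
E/II-1 aff I-1×I-2: Ee
E/II-2 ? I-1×I-2: ee|Ee
E/II-3 aff I-1×I-2: Ee
⇒ E over [I-1,I-2,II-1,II-2,II-3]: 3 consistent

II-2 ∈ {Aa Ee, Aa ee, aa Ee, aa ee}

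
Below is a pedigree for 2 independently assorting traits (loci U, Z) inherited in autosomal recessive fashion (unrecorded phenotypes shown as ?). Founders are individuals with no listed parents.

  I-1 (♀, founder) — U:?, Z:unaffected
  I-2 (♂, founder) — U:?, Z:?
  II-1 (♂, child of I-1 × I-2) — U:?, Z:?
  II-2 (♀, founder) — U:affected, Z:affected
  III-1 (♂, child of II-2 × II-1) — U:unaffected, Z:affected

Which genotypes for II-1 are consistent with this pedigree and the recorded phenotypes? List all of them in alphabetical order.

U/I-1 ? ·: UU|Uu|uu
U/I-2 ? ·: UU|Uu|uu
U/II-1 ? I-1×I-2: UU|Uu
U/II-2 aff ·: uu
U/III-1 un II-2×II-1: Uu
⇒ U over [I-1,I-2,II-1,II-2,III-1]: 11 consistent
Z/I-1 un ·: ZZ|Zz
Z/I-2 ? ·: ZZ|Zz|zz
Z/II-1 ? I-1×I-2: Zz|zz
Z/II-2 aff ·: zz
Z/III-1 aff II-2×II-1: zz
⇒ Z over [I-1,I-2,II-1,II-2,III-1]: 7 consistent

II-1 ∈ {UU Zz, UU zz, Uu Zz, Uu zz}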